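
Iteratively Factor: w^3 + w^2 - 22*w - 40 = (w + 4)*(w^2 - 3*w - 10) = (w + 2)*(w + 4)*(w - 5)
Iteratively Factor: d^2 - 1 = (d + 1)*(d - 1)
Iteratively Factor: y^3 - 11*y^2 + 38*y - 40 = (y - 2)*(y^2 - 9*y + 20) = (y - 4)*(y - 2)*(y - 5)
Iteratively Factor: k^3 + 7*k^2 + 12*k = (k + 3)*(k^2 + 4*k) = (k + 3)*(k + 4)*(k)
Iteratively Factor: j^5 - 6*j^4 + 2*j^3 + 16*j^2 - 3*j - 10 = (j + 1)*(j^4 - 7*j^3 + 9*j^2 + 7*j - 10) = (j - 1)*(j + 1)*(j^3 - 6*j^2 + 3*j + 10) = (j - 1)*(j + 1)^2*(j^2 - 7*j + 10) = (j - 5)*(j - 1)*(j + 1)^2*(j - 2)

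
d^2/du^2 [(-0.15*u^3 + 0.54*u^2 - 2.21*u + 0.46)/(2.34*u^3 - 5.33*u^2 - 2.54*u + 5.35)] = (2.17198800000001*u^6 - 77.955696*u^5 + 237.398148*u^4 - 363.388468*u^3 + 498.628428*u^2 - 401.062788*u + 3.018652)/(12.812904*u^9 - 87.554844*u^8 + 157.706406*u^7 + 126.540271*u^6 - 571.543206*u^5 + 162.012201*u^4 + 619.119106*u^3 - 354.125595*u^2 - 218.10345*u + 153.130375)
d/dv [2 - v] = -1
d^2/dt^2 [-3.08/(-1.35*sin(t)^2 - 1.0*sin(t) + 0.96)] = (-22.4532*sin(t)^4 - 12.474*sin(t)^3 + 14.63308*sin(t)^2 + 21.9912*sin(t) + 14.14336)/(1.35*sin(t)^2 + 1.0*sin(t) - 0.96)^3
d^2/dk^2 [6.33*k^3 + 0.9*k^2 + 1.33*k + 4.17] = 37.98*k + 1.8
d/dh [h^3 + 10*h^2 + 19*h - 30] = 3*h^2 + 20*h + 19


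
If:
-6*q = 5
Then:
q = -5/6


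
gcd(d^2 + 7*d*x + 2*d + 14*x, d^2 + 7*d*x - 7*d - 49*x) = d + 7*x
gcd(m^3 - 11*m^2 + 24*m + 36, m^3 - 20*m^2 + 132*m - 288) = m^2 - 12*m + 36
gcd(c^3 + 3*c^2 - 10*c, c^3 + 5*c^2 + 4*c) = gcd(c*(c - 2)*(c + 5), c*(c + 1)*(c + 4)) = c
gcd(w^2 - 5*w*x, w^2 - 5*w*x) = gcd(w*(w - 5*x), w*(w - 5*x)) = -w^2 + 5*w*x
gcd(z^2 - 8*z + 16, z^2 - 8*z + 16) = z^2 - 8*z + 16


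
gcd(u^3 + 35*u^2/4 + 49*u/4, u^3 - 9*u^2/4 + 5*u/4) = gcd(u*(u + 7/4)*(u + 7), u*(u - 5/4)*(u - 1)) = u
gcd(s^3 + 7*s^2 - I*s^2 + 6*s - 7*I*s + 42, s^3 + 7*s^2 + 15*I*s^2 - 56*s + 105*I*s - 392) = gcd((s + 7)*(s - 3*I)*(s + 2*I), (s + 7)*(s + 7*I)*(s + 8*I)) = s + 7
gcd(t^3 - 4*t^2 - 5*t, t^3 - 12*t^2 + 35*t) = t^2 - 5*t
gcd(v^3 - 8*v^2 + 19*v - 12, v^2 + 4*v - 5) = v - 1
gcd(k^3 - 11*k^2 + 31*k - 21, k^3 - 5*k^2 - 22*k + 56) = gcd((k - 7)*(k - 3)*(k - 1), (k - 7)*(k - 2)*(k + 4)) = k - 7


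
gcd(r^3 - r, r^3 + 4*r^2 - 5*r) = r^2 - r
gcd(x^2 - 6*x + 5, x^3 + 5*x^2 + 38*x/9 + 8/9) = 1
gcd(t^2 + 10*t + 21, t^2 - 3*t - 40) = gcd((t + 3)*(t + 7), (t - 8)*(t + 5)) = 1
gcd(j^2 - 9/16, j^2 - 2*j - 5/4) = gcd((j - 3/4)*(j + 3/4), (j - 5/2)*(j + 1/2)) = 1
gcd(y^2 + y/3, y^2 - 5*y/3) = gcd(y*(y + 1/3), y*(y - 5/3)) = y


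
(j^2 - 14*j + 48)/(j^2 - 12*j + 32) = (j - 6)/(j - 4)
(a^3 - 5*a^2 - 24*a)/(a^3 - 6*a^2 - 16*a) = (a + 3)/(a + 2)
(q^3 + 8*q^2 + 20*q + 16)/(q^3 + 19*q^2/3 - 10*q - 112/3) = 3*(q^2 + 6*q + 8)/(3*q^2 + 13*q - 56)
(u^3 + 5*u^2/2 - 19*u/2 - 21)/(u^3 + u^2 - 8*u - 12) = (u + 7/2)/(u + 2)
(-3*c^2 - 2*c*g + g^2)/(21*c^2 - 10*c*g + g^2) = (-c - g)/(7*c - g)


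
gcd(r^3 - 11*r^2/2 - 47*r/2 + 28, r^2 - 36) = 1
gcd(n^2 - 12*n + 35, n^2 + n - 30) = n - 5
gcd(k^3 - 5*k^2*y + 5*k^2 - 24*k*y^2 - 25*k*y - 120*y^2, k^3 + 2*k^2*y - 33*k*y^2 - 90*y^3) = k + 3*y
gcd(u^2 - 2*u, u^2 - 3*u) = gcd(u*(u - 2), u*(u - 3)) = u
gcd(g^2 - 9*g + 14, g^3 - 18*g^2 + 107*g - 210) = g - 7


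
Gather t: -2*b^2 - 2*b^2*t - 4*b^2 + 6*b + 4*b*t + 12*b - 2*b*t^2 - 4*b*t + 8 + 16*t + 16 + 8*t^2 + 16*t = -6*b^2 + 18*b + t^2*(8 - 2*b) + t*(32 - 2*b^2) + 24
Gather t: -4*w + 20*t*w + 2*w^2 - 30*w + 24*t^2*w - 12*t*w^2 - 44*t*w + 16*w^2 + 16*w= 24*t^2*w + t*(-12*w^2 - 24*w) + 18*w^2 - 18*w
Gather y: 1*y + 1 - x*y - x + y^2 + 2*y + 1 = -x + y^2 + y*(3 - x) + 2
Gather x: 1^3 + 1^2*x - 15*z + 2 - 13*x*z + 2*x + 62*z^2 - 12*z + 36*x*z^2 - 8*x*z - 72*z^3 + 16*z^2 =x*(36*z^2 - 21*z + 3) - 72*z^3 + 78*z^2 - 27*z + 3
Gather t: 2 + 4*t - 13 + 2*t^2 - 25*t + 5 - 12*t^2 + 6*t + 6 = -10*t^2 - 15*t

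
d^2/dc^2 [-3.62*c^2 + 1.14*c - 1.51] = -7.24000000000000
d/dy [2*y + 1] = 2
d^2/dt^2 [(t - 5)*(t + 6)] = 2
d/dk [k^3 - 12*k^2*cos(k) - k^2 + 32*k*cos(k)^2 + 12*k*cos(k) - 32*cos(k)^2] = 12*k^2*sin(k) + 3*k^2 - 12*k*sin(k) - 32*k*sin(2*k) - 24*k*cos(k) - 2*k + 32*sin(2*k) + 32*cos(k)^2 + 12*cos(k)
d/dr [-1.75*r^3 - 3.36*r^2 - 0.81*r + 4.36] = -5.25*r^2 - 6.72*r - 0.81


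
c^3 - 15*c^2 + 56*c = c*(c - 8)*(c - 7)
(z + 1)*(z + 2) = z^2 + 3*z + 2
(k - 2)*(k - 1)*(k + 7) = k^3 + 4*k^2 - 19*k + 14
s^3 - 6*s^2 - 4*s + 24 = (s - 6)*(s - 2)*(s + 2)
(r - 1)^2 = r^2 - 2*r + 1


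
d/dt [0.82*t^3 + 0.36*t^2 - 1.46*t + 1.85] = 2.46*t^2 + 0.72*t - 1.46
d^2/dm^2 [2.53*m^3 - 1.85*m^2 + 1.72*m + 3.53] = 15.18*m - 3.7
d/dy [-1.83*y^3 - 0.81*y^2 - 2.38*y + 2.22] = -5.49*y^2 - 1.62*y - 2.38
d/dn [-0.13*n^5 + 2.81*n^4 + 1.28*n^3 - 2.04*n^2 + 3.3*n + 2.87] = -0.65*n^4 + 11.24*n^3 + 3.84*n^2 - 4.08*n + 3.3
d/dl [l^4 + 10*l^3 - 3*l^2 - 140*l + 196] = 4*l^3 + 30*l^2 - 6*l - 140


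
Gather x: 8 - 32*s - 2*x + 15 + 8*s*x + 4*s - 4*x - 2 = -28*s + x*(8*s - 6) + 21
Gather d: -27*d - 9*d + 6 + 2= 8 - 36*d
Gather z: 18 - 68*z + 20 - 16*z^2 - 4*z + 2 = -16*z^2 - 72*z + 40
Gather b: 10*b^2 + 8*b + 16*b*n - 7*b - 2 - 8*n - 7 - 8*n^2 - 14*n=10*b^2 + b*(16*n + 1) - 8*n^2 - 22*n - 9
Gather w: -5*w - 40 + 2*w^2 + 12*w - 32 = 2*w^2 + 7*w - 72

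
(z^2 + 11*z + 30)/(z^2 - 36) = (z + 5)/(z - 6)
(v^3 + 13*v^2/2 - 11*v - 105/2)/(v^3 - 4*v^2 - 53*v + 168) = (v + 5/2)/(v - 8)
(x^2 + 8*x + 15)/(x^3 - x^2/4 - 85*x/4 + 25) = 4*(x + 3)/(4*x^2 - 21*x + 20)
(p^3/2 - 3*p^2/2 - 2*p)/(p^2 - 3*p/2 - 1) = p*(-p^2 + 3*p + 4)/(-2*p^2 + 3*p + 2)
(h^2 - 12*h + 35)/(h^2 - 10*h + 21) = (h - 5)/(h - 3)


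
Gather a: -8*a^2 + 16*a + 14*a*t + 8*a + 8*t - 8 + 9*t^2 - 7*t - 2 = -8*a^2 + a*(14*t + 24) + 9*t^2 + t - 10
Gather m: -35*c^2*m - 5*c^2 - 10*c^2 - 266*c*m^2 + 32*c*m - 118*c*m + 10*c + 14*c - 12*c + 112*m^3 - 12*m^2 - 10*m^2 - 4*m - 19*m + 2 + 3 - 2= -15*c^2 + 12*c + 112*m^3 + m^2*(-266*c - 22) + m*(-35*c^2 - 86*c - 23) + 3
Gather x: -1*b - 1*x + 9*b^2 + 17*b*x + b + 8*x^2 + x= 9*b^2 + 17*b*x + 8*x^2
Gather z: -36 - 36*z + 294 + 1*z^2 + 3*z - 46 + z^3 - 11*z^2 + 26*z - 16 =z^3 - 10*z^2 - 7*z + 196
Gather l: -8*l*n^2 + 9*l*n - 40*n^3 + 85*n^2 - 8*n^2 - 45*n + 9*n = l*(-8*n^2 + 9*n) - 40*n^3 + 77*n^2 - 36*n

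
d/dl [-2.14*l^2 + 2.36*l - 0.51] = 2.36 - 4.28*l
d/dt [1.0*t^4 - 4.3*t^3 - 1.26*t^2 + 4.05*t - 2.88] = 4.0*t^3 - 12.9*t^2 - 2.52*t + 4.05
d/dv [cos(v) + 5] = -sin(v)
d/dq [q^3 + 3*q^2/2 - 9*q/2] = 3*q^2 + 3*q - 9/2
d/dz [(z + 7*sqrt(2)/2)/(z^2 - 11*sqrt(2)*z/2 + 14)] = (-2*z^2 - 14*sqrt(2)*z + 105)/(2*z^4 - 22*sqrt(2)*z^3 + 177*z^2 - 308*sqrt(2)*z + 392)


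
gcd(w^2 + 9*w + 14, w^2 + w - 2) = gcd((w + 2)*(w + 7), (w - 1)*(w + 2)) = w + 2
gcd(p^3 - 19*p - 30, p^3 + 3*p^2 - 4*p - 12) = p^2 + 5*p + 6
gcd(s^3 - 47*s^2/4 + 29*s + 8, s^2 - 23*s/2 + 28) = s - 8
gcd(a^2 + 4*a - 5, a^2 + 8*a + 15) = a + 5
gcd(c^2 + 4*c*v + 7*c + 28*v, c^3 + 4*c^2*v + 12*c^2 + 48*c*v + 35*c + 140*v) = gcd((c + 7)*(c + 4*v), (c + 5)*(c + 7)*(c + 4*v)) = c^2 + 4*c*v + 7*c + 28*v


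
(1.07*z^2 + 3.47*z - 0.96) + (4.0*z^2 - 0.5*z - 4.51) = 5.07*z^2 + 2.97*z - 5.47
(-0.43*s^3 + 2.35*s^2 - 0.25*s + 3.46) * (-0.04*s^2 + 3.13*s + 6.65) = 0.0172*s^5 - 1.4399*s^4 + 4.506*s^3 + 14.7066*s^2 + 9.1673*s + 23.009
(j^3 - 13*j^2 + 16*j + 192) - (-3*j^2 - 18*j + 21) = j^3 - 10*j^2 + 34*j + 171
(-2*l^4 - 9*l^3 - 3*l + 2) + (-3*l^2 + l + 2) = -2*l^4 - 9*l^3 - 3*l^2 - 2*l + 4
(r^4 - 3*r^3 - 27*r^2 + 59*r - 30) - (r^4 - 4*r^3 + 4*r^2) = r^3 - 31*r^2 + 59*r - 30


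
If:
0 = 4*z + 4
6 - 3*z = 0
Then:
No Solution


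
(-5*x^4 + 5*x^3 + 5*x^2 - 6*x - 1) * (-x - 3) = 5*x^5 + 10*x^4 - 20*x^3 - 9*x^2 + 19*x + 3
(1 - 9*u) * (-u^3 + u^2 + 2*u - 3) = 9*u^4 - 10*u^3 - 17*u^2 + 29*u - 3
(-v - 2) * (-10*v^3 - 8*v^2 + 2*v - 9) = 10*v^4 + 28*v^3 + 14*v^2 + 5*v + 18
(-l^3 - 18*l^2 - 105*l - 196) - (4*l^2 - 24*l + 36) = -l^3 - 22*l^2 - 81*l - 232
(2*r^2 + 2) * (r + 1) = 2*r^3 + 2*r^2 + 2*r + 2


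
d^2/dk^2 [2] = 0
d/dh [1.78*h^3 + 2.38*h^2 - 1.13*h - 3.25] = 5.34*h^2 + 4.76*h - 1.13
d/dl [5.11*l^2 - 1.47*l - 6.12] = 10.22*l - 1.47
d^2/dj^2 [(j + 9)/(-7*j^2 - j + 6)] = 2*(-(j + 9)*(14*j + 1)^2 + (21*j + 64)*(7*j^2 + j - 6))/(7*j^2 + j - 6)^3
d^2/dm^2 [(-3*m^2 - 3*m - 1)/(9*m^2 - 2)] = 6*(-81*m^3 - 135*m^2 - 54*m - 10)/(729*m^6 - 486*m^4 + 108*m^2 - 8)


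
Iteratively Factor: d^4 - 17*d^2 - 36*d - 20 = (d + 1)*(d^3 - d^2 - 16*d - 20) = (d - 5)*(d + 1)*(d^2 + 4*d + 4) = (d - 5)*(d + 1)*(d + 2)*(d + 2)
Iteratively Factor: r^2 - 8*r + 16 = (r - 4)*(r - 4)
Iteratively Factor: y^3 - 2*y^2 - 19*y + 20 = (y - 1)*(y^2 - y - 20) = (y - 1)*(y + 4)*(y - 5)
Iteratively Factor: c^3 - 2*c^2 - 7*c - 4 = (c - 4)*(c^2 + 2*c + 1) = (c - 4)*(c + 1)*(c + 1)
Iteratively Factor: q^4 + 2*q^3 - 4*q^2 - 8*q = (q + 2)*(q^3 - 4*q) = q*(q + 2)*(q^2 - 4) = q*(q - 2)*(q + 2)*(q + 2)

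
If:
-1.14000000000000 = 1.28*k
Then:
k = -0.89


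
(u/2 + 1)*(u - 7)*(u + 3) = u^3/2 - u^2 - 29*u/2 - 21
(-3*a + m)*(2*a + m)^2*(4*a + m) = -48*a^4 - 44*a^3*m - 4*a^2*m^2 + 5*a*m^3 + m^4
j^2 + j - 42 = (j - 6)*(j + 7)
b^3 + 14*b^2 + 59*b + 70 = (b + 2)*(b + 5)*(b + 7)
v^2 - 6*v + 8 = (v - 4)*(v - 2)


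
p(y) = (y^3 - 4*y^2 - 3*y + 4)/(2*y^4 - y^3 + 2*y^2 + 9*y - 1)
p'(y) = (3*y^2 - 8*y - 3)/(2*y^4 - y^3 + 2*y^2 + 9*y - 1) + (-8*y^3 + 3*y^2 - 4*y - 9)*(y^3 - 4*y^2 - 3*y + 4)/(2*y^4 - y^3 + 2*y^2 + 9*y - 1)^2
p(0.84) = -0.09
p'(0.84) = -0.75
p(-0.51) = -0.91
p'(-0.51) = -1.35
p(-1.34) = 2.55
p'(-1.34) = -108.59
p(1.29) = -0.25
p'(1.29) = -0.10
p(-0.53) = -0.88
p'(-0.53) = -1.30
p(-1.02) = -0.38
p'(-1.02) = -1.18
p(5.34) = 0.02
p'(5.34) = 0.01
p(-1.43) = -1.87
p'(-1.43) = -22.84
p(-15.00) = -0.04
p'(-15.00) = 0.00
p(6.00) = 0.02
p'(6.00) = 0.01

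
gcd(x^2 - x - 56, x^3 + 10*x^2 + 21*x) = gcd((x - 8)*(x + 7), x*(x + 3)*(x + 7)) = x + 7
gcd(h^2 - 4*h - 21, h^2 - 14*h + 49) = h - 7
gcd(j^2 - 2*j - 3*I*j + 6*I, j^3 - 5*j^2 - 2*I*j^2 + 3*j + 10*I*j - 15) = j - 3*I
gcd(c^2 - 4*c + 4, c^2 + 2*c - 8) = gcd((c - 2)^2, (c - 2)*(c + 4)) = c - 2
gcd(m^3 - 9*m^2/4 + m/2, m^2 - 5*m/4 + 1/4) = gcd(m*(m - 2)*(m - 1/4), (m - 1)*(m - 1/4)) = m - 1/4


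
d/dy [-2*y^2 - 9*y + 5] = -4*y - 9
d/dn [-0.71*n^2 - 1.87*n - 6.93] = -1.42*n - 1.87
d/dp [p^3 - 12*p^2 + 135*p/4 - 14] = 3*p^2 - 24*p + 135/4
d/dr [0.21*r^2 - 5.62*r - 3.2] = 0.42*r - 5.62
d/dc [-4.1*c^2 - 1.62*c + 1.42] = -8.2*c - 1.62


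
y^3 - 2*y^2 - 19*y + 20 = (y - 5)*(y - 1)*(y + 4)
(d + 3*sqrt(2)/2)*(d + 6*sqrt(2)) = d^2 + 15*sqrt(2)*d/2 + 18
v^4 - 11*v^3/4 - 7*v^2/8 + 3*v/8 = v*(v - 3)*(v - 1/4)*(v + 1/2)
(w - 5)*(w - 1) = w^2 - 6*w + 5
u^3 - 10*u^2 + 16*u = u*(u - 8)*(u - 2)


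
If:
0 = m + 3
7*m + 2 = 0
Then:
No Solution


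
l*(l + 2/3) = l^2 + 2*l/3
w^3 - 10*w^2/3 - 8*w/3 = w*(w - 4)*(w + 2/3)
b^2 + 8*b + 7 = (b + 1)*(b + 7)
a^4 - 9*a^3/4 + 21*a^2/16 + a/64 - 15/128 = (a - 5/4)*(a - 3/4)*(a - 1/2)*(a + 1/4)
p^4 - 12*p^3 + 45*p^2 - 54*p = p*(p - 6)*(p - 3)^2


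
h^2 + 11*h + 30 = (h + 5)*(h + 6)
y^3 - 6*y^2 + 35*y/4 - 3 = (y - 4)*(y - 3/2)*(y - 1/2)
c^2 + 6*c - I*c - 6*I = (c + 6)*(c - I)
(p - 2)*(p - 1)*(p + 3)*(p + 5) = p^4 + 5*p^3 - 7*p^2 - 29*p + 30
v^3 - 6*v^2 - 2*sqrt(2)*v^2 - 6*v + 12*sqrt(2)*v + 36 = (v - 6)*(v - 3*sqrt(2))*(v + sqrt(2))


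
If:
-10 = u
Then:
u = -10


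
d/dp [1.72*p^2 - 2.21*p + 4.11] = 3.44*p - 2.21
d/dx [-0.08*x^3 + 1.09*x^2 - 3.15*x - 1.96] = -0.24*x^2 + 2.18*x - 3.15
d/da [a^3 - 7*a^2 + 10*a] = 3*a^2 - 14*a + 10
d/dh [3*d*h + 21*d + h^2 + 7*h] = 3*d + 2*h + 7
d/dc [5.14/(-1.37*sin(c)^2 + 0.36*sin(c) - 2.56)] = (14.0836*sin(c) - 1.8504)*cos(c)/(1.37*sin(c)^2 - 0.36*sin(c) + 2.56)^2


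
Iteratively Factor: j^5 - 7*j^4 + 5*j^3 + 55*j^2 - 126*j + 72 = (j - 3)*(j^4 - 4*j^3 - 7*j^2 + 34*j - 24) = (j - 3)*(j - 2)*(j^3 - 2*j^2 - 11*j + 12) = (j - 3)*(j - 2)*(j + 3)*(j^2 - 5*j + 4) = (j - 3)*(j - 2)*(j - 1)*(j + 3)*(j - 4)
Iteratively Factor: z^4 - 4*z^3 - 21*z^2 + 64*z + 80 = (z + 1)*(z^3 - 5*z^2 - 16*z + 80) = (z + 1)*(z + 4)*(z^2 - 9*z + 20) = (z - 4)*(z + 1)*(z + 4)*(z - 5)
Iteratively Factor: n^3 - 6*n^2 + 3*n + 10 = (n - 5)*(n^2 - n - 2) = (n - 5)*(n + 1)*(n - 2)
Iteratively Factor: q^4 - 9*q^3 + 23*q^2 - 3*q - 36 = (q - 3)*(q^3 - 6*q^2 + 5*q + 12) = (q - 4)*(q - 3)*(q^2 - 2*q - 3) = (q - 4)*(q - 3)*(q + 1)*(q - 3)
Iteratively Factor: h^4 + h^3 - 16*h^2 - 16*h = (h + 1)*(h^3 - 16*h) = h*(h + 1)*(h^2 - 16) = h*(h + 1)*(h + 4)*(h - 4)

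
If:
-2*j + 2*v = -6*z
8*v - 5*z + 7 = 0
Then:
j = 29*z/8 - 7/8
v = 5*z/8 - 7/8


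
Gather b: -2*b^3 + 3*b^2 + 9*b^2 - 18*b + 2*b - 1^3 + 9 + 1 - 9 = -2*b^3 + 12*b^2 - 16*b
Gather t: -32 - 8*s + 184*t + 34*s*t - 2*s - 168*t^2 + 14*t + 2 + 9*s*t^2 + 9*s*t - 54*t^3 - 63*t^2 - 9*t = -10*s - 54*t^3 + t^2*(9*s - 231) + t*(43*s + 189) - 30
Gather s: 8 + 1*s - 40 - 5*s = -4*s - 32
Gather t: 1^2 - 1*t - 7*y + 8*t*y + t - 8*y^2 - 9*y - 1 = 8*t*y - 8*y^2 - 16*y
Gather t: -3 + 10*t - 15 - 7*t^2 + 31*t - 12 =-7*t^2 + 41*t - 30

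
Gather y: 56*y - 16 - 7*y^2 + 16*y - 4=-7*y^2 + 72*y - 20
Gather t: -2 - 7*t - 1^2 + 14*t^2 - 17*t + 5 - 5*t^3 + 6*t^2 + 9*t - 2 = -5*t^3 + 20*t^2 - 15*t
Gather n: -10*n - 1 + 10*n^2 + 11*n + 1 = 10*n^2 + n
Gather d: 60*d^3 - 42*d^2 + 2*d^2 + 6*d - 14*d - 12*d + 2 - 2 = 60*d^3 - 40*d^2 - 20*d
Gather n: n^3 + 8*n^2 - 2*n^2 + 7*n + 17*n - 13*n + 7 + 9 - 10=n^3 + 6*n^2 + 11*n + 6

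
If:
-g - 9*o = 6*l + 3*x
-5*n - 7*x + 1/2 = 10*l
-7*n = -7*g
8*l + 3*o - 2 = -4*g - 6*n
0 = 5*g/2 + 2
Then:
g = -4/5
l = 2179/1560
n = -4/5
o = -229/585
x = -211/156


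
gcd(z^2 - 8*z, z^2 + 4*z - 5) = 1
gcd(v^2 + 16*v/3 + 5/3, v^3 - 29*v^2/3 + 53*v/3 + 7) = v + 1/3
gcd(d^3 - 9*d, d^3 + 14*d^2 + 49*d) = d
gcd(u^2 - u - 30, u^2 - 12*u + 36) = u - 6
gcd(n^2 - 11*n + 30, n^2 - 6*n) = n - 6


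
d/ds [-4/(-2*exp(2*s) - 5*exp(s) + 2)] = (-16*exp(s) - 20)*exp(s)/(2*exp(2*s) + 5*exp(s) - 2)^2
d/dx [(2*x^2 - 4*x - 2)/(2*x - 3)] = 4*(x^2 - 3*x + 4)/(4*x^2 - 12*x + 9)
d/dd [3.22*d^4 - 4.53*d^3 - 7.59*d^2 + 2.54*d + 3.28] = 12.88*d^3 - 13.59*d^2 - 15.18*d + 2.54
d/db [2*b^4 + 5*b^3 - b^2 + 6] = b*(8*b^2 + 15*b - 2)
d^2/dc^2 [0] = 0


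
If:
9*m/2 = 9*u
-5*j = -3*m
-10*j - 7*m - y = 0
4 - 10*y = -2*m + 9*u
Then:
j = -8/425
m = -8/255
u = -4/255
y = 104/255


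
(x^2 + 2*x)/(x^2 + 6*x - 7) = x*(x + 2)/(x^2 + 6*x - 7)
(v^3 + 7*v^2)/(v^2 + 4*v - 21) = v^2/(v - 3)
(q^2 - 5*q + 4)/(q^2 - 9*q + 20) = (q - 1)/(q - 5)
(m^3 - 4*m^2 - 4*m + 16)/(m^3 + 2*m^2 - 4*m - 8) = (m - 4)/(m + 2)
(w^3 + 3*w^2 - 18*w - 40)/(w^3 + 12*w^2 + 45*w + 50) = (w - 4)/(w + 5)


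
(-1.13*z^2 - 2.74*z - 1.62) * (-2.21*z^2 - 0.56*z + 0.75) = 2.4973*z^4 + 6.6882*z^3 + 4.2671*z^2 - 1.1478*z - 1.215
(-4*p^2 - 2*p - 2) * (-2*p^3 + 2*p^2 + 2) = 8*p^5 - 4*p^4 - 12*p^2 - 4*p - 4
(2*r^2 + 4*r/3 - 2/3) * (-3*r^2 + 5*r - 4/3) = -6*r^4 + 6*r^3 + 6*r^2 - 46*r/9 + 8/9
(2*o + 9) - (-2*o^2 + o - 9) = 2*o^2 + o + 18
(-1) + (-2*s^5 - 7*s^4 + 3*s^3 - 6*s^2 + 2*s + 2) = -2*s^5 - 7*s^4 + 3*s^3 - 6*s^2 + 2*s + 1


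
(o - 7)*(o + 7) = o^2 - 49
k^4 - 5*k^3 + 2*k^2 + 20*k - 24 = (k - 3)*(k - 2)^2*(k + 2)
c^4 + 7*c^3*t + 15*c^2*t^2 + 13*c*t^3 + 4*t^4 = (c + t)^3*(c + 4*t)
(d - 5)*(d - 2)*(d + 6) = d^3 - d^2 - 32*d + 60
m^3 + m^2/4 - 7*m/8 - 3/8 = (m - 1)*(m + 1/2)*(m + 3/4)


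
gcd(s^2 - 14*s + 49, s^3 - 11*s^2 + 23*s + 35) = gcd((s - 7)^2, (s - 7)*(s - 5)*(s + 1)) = s - 7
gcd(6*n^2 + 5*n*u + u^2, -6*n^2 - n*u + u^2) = 2*n + u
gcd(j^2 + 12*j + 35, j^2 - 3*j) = 1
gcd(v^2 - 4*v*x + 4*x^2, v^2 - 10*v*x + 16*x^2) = -v + 2*x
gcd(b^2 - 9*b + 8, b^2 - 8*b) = b - 8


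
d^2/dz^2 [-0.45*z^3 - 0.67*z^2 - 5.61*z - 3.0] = -2.7*z - 1.34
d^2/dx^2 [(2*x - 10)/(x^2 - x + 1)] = 4*(3*(2 - x)*(x^2 - x + 1) + (x - 5)*(2*x - 1)^2)/(x^2 - x + 1)^3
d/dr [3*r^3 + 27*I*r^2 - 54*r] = 9*r^2 + 54*I*r - 54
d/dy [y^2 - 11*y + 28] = 2*y - 11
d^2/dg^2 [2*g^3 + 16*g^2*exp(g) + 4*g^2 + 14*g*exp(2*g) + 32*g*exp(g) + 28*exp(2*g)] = 16*g^2*exp(g) + 56*g*exp(2*g) + 96*g*exp(g) + 12*g + 168*exp(2*g) + 96*exp(g) + 8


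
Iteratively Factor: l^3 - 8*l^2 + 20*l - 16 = (l - 2)*(l^2 - 6*l + 8) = (l - 2)^2*(l - 4)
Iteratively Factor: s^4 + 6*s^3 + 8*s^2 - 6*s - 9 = (s - 1)*(s^3 + 7*s^2 + 15*s + 9) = (s - 1)*(s + 1)*(s^2 + 6*s + 9) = (s - 1)*(s + 1)*(s + 3)*(s + 3)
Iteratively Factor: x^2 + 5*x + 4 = (x + 1)*(x + 4)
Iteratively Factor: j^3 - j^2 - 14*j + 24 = (j - 3)*(j^2 + 2*j - 8) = (j - 3)*(j - 2)*(j + 4)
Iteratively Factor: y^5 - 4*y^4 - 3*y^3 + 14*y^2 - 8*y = (y)*(y^4 - 4*y^3 - 3*y^2 + 14*y - 8) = y*(y + 2)*(y^3 - 6*y^2 + 9*y - 4) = y*(y - 1)*(y + 2)*(y^2 - 5*y + 4) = y*(y - 4)*(y - 1)*(y + 2)*(y - 1)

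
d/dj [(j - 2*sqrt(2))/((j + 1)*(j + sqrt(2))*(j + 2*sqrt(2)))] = ((-j + 2*sqrt(2))*(j + 1)*(j + sqrt(2)) + (-j + 2*sqrt(2))*(j + 1)*(j + 2*sqrt(2)) + (-j + 2*sqrt(2))*(j + sqrt(2))*(j + 2*sqrt(2)) + (j + 1)*(j + sqrt(2))*(j + 2*sqrt(2)))/((j + 1)^2*(j + sqrt(2))^2*(j + 2*sqrt(2))^2)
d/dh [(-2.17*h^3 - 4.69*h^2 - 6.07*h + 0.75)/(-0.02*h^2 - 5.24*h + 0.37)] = (0.0434*h^4 + 22.7416*h^3 + 22.0455*h^2 - 3.4406*h + 1.6841)/(0.0004*h^4 + 0.2096*h^3 + 27.4428*h^2 - 3.8776*h + 0.1369)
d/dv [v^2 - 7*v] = 2*v - 7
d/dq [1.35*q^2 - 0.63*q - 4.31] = 2.7*q - 0.63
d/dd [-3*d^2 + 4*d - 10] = 4 - 6*d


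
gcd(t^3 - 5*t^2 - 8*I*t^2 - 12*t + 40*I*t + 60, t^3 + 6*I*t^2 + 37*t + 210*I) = t - 6*I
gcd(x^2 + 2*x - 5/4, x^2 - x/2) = x - 1/2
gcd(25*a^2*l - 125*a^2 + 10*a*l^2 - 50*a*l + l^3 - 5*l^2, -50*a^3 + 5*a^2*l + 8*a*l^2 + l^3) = 25*a^2 + 10*a*l + l^2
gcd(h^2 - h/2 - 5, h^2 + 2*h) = h + 2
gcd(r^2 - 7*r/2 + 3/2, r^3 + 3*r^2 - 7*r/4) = r - 1/2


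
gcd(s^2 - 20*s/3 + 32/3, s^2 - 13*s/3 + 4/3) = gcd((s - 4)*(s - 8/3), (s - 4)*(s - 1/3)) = s - 4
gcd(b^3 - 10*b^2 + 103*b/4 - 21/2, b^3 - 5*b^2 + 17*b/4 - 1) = b - 1/2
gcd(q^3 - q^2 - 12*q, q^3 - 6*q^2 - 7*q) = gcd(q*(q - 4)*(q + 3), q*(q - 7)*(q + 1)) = q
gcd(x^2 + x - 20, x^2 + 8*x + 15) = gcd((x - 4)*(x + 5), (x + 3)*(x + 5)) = x + 5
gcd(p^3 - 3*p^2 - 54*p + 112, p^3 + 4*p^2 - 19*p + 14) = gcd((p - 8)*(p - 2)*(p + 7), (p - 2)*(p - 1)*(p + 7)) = p^2 + 5*p - 14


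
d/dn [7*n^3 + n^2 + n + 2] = 21*n^2 + 2*n + 1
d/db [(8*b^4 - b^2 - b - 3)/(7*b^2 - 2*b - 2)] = (112*b^5 - 48*b^4 - 64*b^3 + 9*b^2 + 46*b - 4)/(49*b^4 - 28*b^3 - 24*b^2 + 8*b + 4)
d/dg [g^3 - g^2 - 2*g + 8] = 3*g^2 - 2*g - 2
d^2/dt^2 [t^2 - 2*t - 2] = 2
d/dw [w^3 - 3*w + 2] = 3*w^2 - 3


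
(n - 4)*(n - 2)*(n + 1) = n^3 - 5*n^2 + 2*n + 8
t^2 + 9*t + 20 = (t + 4)*(t + 5)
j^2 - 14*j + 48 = (j - 8)*(j - 6)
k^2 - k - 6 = (k - 3)*(k + 2)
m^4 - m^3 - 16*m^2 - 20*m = m*(m - 5)*(m + 2)^2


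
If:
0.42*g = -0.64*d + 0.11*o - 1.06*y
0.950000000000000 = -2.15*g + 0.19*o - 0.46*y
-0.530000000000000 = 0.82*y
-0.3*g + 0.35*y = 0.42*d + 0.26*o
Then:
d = 1.04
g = -0.48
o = -2.00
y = -0.65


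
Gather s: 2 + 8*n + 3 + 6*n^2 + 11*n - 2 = 6*n^2 + 19*n + 3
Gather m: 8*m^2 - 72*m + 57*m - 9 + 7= 8*m^2 - 15*m - 2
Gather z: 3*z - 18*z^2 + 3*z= -18*z^2 + 6*z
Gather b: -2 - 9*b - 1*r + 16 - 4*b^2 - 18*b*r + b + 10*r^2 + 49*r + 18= -4*b^2 + b*(-18*r - 8) + 10*r^2 + 48*r + 32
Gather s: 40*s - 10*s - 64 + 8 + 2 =30*s - 54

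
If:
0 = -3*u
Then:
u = 0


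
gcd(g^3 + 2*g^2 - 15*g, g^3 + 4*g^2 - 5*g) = g^2 + 5*g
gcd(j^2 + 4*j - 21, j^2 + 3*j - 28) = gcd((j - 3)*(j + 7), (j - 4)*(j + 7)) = j + 7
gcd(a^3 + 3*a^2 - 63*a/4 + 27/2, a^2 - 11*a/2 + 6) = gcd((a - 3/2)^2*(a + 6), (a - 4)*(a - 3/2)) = a - 3/2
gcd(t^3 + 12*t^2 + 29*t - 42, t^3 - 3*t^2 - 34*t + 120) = t + 6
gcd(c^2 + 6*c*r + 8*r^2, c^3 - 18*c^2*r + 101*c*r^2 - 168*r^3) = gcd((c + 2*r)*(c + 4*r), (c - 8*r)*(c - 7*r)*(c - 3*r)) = 1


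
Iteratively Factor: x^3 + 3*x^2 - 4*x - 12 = (x - 2)*(x^2 + 5*x + 6) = (x - 2)*(x + 3)*(x + 2)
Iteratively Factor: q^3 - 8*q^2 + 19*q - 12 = (q - 1)*(q^2 - 7*q + 12) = (q - 3)*(q - 1)*(q - 4)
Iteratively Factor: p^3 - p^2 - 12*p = (p - 4)*(p^2 + 3*p) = (p - 4)*(p + 3)*(p)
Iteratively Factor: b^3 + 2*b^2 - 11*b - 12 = (b + 1)*(b^2 + b - 12) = (b + 1)*(b + 4)*(b - 3)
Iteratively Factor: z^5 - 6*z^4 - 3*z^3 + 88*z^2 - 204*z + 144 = (z - 3)*(z^4 - 3*z^3 - 12*z^2 + 52*z - 48) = (z - 3)*(z - 2)*(z^3 - z^2 - 14*z + 24) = (z - 3)*(z - 2)^2*(z^2 + z - 12) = (z - 3)*(z - 2)^2*(z + 4)*(z - 3)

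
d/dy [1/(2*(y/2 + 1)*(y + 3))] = (-2*y - 5)/(y^4 + 10*y^3 + 37*y^2 + 60*y + 36)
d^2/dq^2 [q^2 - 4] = 2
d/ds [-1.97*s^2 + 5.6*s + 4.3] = 5.6 - 3.94*s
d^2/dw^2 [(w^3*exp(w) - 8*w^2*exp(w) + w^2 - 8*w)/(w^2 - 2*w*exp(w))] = (w^4*exp(w) + 2*w^3*exp(2*w) - 6*w^3*exp(w) - 28*w^2*exp(2*w) + 2*w^2*exp(w) + 68*w*exp(2*w) - 20*w*exp(w) + 8*exp(3*w) - 72*exp(2*w) + 68*exp(w) - 16)/(w^3 - 6*w^2*exp(w) + 12*w*exp(2*w) - 8*exp(3*w))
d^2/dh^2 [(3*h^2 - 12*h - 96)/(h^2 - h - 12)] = 6*(-3*h^3 - 60*h^2 - 48*h - 224)/(h^6 - 3*h^5 - 33*h^4 + 71*h^3 + 396*h^2 - 432*h - 1728)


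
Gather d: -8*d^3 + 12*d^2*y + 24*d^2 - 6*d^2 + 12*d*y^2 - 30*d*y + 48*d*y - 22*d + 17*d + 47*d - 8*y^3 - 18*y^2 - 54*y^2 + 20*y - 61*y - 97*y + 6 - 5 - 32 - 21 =-8*d^3 + d^2*(12*y + 18) + d*(12*y^2 + 18*y + 42) - 8*y^3 - 72*y^2 - 138*y - 52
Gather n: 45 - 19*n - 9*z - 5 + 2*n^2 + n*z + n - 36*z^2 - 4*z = 2*n^2 + n*(z - 18) - 36*z^2 - 13*z + 40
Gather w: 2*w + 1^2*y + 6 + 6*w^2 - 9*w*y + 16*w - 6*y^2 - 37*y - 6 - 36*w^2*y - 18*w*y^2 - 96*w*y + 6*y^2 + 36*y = w^2*(6 - 36*y) + w*(-18*y^2 - 105*y + 18)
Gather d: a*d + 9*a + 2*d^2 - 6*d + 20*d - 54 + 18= 9*a + 2*d^2 + d*(a + 14) - 36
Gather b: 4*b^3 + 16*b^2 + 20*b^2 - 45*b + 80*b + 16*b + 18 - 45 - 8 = 4*b^3 + 36*b^2 + 51*b - 35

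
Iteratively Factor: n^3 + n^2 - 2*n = (n + 2)*(n^2 - n) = (n - 1)*(n + 2)*(n)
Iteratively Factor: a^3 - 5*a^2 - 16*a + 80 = (a + 4)*(a^2 - 9*a + 20) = (a - 4)*(a + 4)*(a - 5)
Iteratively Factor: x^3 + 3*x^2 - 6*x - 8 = (x + 4)*(x^2 - x - 2) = (x - 2)*(x + 4)*(x + 1)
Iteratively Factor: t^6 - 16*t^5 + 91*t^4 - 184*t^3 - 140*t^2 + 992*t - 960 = (t - 4)*(t^5 - 12*t^4 + 43*t^3 - 12*t^2 - 188*t + 240) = (t - 4)^2*(t^4 - 8*t^3 + 11*t^2 + 32*t - 60) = (t - 5)*(t - 4)^2*(t^3 - 3*t^2 - 4*t + 12) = (t - 5)*(t - 4)^2*(t - 3)*(t^2 - 4) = (t - 5)*(t - 4)^2*(t - 3)*(t + 2)*(t - 2)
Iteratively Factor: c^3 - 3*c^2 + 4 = (c + 1)*(c^2 - 4*c + 4) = (c - 2)*(c + 1)*(c - 2)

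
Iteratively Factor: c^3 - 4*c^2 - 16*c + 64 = (c - 4)*(c^2 - 16) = (c - 4)*(c + 4)*(c - 4)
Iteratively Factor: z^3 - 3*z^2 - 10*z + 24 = (z - 4)*(z^2 + z - 6) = (z - 4)*(z + 3)*(z - 2)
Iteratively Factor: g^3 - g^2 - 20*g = (g)*(g^2 - g - 20) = g*(g - 5)*(g + 4)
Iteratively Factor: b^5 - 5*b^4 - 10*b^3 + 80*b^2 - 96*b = (b - 4)*(b^4 - b^3 - 14*b^2 + 24*b) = (b - 4)*(b - 3)*(b^3 + 2*b^2 - 8*b) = b*(b - 4)*(b - 3)*(b^2 + 2*b - 8) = b*(b - 4)*(b - 3)*(b - 2)*(b + 4)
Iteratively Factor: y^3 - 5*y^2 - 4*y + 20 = (y - 5)*(y^2 - 4) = (y - 5)*(y - 2)*(y + 2)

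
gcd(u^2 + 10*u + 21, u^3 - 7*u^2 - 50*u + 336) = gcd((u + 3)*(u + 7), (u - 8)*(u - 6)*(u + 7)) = u + 7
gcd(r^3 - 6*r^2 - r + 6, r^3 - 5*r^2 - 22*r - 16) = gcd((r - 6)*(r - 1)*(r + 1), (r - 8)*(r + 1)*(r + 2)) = r + 1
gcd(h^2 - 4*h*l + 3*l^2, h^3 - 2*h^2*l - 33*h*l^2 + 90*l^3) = h - 3*l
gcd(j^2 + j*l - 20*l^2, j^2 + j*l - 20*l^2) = j^2 + j*l - 20*l^2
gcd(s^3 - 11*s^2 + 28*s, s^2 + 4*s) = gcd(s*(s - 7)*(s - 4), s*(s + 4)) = s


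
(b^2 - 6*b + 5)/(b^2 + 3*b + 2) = (b^2 - 6*b + 5)/(b^2 + 3*b + 2)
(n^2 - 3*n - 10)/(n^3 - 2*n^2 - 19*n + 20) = (n + 2)/(n^2 + 3*n - 4)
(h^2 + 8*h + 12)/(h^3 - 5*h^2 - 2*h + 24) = (h + 6)/(h^2 - 7*h + 12)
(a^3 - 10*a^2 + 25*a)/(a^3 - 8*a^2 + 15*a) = (a - 5)/(a - 3)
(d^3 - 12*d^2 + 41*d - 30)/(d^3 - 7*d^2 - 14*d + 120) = (d - 1)/(d + 4)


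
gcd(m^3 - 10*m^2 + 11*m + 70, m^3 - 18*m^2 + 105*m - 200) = m - 5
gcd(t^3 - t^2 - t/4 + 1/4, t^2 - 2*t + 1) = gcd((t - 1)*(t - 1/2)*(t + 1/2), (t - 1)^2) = t - 1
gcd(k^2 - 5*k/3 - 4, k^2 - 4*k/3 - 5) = k - 3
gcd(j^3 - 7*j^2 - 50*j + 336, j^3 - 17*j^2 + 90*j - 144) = j^2 - 14*j + 48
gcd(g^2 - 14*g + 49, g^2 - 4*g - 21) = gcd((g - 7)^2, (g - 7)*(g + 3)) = g - 7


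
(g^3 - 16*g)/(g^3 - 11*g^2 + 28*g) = (g + 4)/(g - 7)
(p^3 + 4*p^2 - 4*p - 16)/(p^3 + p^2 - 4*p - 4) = (p + 4)/(p + 1)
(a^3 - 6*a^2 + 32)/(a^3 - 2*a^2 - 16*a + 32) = (a^2 - 2*a - 8)/(a^2 + 2*a - 8)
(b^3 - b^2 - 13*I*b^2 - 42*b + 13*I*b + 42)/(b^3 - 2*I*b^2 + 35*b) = (b^2 - b*(1 + 6*I) + 6*I)/(b*(b + 5*I))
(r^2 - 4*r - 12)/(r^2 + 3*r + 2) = (r - 6)/(r + 1)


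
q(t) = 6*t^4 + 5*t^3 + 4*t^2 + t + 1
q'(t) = 24*t^3 + 15*t^2 + 8*t + 1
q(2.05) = 168.90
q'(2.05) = 287.20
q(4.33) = 2595.37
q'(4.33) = 2265.26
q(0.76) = 8.27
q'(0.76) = 26.28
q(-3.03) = 401.34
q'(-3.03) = -553.16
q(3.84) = 1651.53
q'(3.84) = 1611.86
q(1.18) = 27.60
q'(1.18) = 70.76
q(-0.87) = 3.30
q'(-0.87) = -10.41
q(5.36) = 5843.57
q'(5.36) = 4170.60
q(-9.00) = 36037.00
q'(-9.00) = -16352.00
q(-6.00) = 6835.00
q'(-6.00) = -4691.00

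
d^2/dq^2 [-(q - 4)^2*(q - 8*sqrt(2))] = -6*q + 16 + 16*sqrt(2)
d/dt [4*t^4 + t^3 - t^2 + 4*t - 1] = 16*t^3 + 3*t^2 - 2*t + 4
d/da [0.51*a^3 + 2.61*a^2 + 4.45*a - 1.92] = 1.53*a^2 + 5.22*a + 4.45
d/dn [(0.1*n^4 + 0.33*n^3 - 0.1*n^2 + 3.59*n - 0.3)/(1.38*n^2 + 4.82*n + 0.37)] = (0.276*n^5 + 1.9014*n^4 + 3.3292*n^3 - 5.0699*n^2 + 0.753999999999998*n + 2.7743)/(1.9044*n^4 + 13.3032*n^3 + 24.2536*n^2 + 3.5668*n + 0.1369)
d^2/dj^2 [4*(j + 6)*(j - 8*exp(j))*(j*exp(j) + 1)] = 4*j^3*exp(j) - 128*j^2*exp(2*j) + 48*j^2*exp(j) - 1024*j*exp(2*j) + 88*j*exp(j) - 832*exp(2*j) - 208*exp(j) + 8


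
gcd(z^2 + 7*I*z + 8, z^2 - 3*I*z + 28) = 1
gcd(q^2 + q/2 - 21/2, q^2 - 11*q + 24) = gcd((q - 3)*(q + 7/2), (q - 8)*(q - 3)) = q - 3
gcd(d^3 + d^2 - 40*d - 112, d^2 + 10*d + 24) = d + 4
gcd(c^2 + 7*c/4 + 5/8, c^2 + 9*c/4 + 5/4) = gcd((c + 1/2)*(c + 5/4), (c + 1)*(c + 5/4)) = c + 5/4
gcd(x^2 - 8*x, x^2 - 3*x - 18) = 1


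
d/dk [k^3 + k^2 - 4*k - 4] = 3*k^2 + 2*k - 4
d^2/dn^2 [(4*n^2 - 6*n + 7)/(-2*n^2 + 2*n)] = (2*n^3 - 21*n^2 + 21*n - 7)/(n^3*(n^3 - 3*n^2 + 3*n - 1))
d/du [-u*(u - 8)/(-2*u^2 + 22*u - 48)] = -3/(2*u^2 - 12*u + 18)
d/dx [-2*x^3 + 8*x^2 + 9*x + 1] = -6*x^2 + 16*x + 9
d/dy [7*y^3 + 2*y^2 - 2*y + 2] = 21*y^2 + 4*y - 2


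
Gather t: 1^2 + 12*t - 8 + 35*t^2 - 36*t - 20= 35*t^2 - 24*t - 27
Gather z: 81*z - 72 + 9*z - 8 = 90*z - 80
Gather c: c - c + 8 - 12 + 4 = 0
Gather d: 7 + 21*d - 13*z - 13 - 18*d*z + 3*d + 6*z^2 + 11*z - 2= d*(24 - 18*z) + 6*z^2 - 2*z - 8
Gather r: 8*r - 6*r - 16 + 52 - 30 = 2*r + 6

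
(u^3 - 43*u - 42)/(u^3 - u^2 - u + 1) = (u^2 - u - 42)/(u^2 - 2*u + 1)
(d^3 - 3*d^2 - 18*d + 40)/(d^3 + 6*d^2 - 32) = (d - 5)/(d + 4)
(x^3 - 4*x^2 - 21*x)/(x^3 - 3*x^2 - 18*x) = (x - 7)/(x - 6)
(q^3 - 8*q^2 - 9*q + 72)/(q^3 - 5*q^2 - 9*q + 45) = (q - 8)/(q - 5)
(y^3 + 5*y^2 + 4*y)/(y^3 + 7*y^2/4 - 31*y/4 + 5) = 4*y*(y + 1)/(4*y^2 - 9*y + 5)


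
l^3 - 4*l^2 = l^2*(l - 4)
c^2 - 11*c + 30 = (c - 6)*(c - 5)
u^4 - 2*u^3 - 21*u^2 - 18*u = u*(u - 6)*(u + 1)*(u + 3)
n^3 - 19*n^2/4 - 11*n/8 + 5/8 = (n - 5)*(n - 1/4)*(n + 1/2)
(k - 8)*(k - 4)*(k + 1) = k^3 - 11*k^2 + 20*k + 32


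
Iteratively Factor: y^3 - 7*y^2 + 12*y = (y)*(y^2 - 7*y + 12) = y*(y - 3)*(y - 4)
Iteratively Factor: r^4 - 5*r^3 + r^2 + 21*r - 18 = (r - 3)*(r^3 - 2*r^2 - 5*r + 6) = (r - 3)*(r - 1)*(r^2 - r - 6) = (r - 3)^2*(r - 1)*(r + 2)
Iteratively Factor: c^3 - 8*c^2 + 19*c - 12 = (c - 4)*(c^2 - 4*c + 3) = (c - 4)*(c - 3)*(c - 1)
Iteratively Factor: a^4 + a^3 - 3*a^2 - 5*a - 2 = (a + 1)*(a^3 - 3*a - 2) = (a + 1)^2*(a^2 - a - 2) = (a - 2)*(a + 1)^2*(a + 1)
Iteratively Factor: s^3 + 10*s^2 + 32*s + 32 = (s + 4)*(s^2 + 6*s + 8) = (s + 4)^2*(s + 2)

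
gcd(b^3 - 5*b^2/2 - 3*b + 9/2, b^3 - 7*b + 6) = b - 1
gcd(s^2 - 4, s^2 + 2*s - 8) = s - 2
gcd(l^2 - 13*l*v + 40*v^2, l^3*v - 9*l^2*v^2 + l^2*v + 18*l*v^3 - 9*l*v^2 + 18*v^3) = 1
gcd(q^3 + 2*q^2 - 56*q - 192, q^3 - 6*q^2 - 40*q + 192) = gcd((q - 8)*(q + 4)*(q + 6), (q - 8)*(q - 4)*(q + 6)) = q^2 - 2*q - 48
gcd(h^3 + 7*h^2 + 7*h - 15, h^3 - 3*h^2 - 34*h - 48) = h + 3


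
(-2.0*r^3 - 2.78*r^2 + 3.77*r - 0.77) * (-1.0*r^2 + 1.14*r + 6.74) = 2.0*r^5 + 0.5*r^4 - 20.4192*r^3 - 13.6694*r^2 + 24.532*r - 5.1898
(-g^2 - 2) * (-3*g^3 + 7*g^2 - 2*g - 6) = 3*g^5 - 7*g^4 + 8*g^3 - 8*g^2 + 4*g + 12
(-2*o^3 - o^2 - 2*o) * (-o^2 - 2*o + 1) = 2*o^5 + 5*o^4 + 2*o^3 + 3*o^2 - 2*o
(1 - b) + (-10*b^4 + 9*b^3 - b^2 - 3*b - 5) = -10*b^4 + 9*b^3 - b^2 - 4*b - 4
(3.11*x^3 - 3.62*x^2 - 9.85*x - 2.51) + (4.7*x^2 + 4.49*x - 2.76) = 3.11*x^3 + 1.08*x^2 - 5.36*x - 5.27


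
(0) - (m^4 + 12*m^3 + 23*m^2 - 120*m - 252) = -m^4 - 12*m^3 - 23*m^2 + 120*m + 252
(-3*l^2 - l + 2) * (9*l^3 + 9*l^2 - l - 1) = -27*l^5 - 36*l^4 + 12*l^3 + 22*l^2 - l - 2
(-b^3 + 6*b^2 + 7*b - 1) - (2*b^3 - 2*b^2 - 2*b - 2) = -3*b^3 + 8*b^2 + 9*b + 1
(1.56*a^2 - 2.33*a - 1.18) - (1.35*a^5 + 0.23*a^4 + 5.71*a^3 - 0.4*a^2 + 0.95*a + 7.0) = -1.35*a^5 - 0.23*a^4 - 5.71*a^3 + 1.96*a^2 - 3.28*a - 8.18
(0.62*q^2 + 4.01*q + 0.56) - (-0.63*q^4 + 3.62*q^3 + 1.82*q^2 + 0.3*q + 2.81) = 0.63*q^4 - 3.62*q^3 - 1.2*q^2 + 3.71*q - 2.25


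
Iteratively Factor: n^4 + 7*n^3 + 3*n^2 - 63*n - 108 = (n + 3)*(n^3 + 4*n^2 - 9*n - 36) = (n - 3)*(n + 3)*(n^2 + 7*n + 12) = (n - 3)*(n + 3)*(n + 4)*(n + 3)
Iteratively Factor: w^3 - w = (w)*(w^2 - 1) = w*(w + 1)*(w - 1)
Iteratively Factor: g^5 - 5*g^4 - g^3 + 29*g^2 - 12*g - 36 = (g - 3)*(g^4 - 2*g^3 - 7*g^2 + 8*g + 12) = (g - 3)*(g + 1)*(g^3 - 3*g^2 - 4*g + 12) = (g - 3)^2*(g + 1)*(g^2 - 4) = (g - 3)^2*(g + 1)*(g + 2)*(g - 2)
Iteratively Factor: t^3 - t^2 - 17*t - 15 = (t + 3)*(t^2 - 4*t - 5) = (t - 5)*(t + 3)*(t + 1)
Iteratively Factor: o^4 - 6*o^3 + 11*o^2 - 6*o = (o - 3)*(o^3 - 3*o^2 + 2*o) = (o - 3)*(o - 1)*(o^2 - 2*o) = o*(o - 3)*(o - 1)*(o - 2)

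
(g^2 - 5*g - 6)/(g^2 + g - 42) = (g + 1)/(g + 7)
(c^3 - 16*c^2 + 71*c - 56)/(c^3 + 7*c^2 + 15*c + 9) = (c^3 - 16*c^2 + 71*c - 56)/(c^3 + 7*c^2 + 15*c + 9)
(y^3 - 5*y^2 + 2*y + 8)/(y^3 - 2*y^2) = 1 - 3/y - 4/y^2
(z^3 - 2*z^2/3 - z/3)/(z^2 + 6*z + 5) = z*(3*z^2 - 2*z - 1)/(3*(z^2 + 6*z + 5))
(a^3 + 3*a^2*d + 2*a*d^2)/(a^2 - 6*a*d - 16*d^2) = a*(a + d)/(a - 8*d)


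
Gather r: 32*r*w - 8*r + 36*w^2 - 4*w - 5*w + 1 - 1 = r*(32*w - 8) + 36*w^2 - 9*w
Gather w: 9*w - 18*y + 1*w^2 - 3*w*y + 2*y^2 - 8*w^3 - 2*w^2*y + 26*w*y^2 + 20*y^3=-8*w^3 + w^2*(1 - 2*y) + w*(26*y^2 - 3*y + 9) + 20*y^3 + 2*y^2 - 18*y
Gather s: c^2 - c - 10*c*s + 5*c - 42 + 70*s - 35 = c^2 + 4*c + s*(70 - 10*c) - 77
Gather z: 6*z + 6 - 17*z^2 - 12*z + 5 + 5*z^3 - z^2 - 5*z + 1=5*z^3 - 18*z^2 - 11*z + 12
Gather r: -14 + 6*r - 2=6*r - 16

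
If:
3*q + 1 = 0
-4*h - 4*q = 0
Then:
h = 1/3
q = -1/3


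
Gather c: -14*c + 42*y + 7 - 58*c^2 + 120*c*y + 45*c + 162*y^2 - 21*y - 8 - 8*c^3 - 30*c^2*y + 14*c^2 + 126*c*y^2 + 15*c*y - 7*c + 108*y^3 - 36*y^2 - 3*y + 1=-8*c^3 + c^2*(-30*y - 44) + c*(126*y^2 + 135*y + 24) + 108*y^3 + 126*y^2 + 18*y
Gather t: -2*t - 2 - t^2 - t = -t^2 - 3*t - 2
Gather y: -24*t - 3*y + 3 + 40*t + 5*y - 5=16*t + 2*y - 2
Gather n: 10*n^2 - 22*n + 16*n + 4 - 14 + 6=10*n^2 - 6*n - 4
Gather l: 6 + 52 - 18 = 40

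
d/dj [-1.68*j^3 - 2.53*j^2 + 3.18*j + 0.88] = -5.04*j^2 - 5.06*j + 3.18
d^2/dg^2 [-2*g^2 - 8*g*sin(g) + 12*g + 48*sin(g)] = 8*g*sin(g) - 48*sin(g) - 16*cos(g) - 4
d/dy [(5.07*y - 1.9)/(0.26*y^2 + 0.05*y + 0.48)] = (-1.3182*y^2 + 0.988*y + 2.5286)/(0.0676*y^4 + 0.026*y^3 + 0.2521*y^2 + 0.048*y + 0.2304)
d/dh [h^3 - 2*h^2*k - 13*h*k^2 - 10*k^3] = 3*h^2 - 4*h*k - 13*k^2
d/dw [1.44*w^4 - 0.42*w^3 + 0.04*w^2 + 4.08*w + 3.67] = 5.76*w^3 - 1.26*w^2 + 0.08*w + 4.08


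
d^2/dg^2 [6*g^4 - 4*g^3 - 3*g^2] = 72*g^2 - 24*g - 6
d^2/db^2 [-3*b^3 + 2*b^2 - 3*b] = 4 - 18*b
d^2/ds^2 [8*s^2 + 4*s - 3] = 16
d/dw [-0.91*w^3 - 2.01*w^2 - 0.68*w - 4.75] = -2.73*w^2 - 4.02*w - 0.68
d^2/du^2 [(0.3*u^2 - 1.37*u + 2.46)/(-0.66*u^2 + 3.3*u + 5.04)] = (-2.22044604925031e-16*u^4 - 0.113256000000002*u^3 - 12.416976*u^2 + 59.490288*u - 130.757328)/(0.287496*u^6 - 4.31244*u^5 + 14.975928*u^4 + 29.92572*u^3 - 114.361632*u^2 - 251.47584*u - 128.024064)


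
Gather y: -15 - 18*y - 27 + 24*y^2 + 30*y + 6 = 24*y^2 + 12*y - 36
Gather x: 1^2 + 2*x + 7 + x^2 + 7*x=x^2 + 9*x + 8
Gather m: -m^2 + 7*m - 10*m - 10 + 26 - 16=-m^2 - 3*m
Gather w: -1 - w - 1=-w - 2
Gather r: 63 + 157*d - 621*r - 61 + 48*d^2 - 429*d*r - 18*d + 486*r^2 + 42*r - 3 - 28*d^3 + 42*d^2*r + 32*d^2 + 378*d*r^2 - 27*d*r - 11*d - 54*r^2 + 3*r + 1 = -28*d^3 + 80*d^2 + 128*d + r^2*(378*d + 432) + r*(42*d^2 - 456*d - 576)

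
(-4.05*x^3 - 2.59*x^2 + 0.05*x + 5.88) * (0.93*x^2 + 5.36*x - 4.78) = -3.7665*x^5 - 24.1167*x^4 + 5.5231*x^3 + 18.1166*x^2 + 31.2778*x - 28.1064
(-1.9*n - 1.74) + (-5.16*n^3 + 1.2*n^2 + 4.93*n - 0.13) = -5.16*n^3 + 1.2*n^2 + 3.03*n - 1.87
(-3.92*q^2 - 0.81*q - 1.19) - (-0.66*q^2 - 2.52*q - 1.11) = -3.26*q^2 + 1.71*q - 0.0799999999999998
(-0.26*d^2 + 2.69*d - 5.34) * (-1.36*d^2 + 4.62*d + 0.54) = 0.3536*d^4 - 4.8596*d^3 + 19.5498*d^2 - 23.2182*d - 2.8836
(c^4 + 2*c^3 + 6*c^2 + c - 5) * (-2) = -2*c^4 - 4*c^3 - 12*c^2 - 2*c + 10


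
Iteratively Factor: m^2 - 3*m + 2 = (m - 1)*(m - 2)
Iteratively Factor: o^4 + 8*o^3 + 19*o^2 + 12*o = (o + 4)*(o^3 + 4*o^2 + 3*o) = o*(o + 4)*(o^2 + 4*o + 3) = o*(o + 1)*(o + 4)*(o + 3)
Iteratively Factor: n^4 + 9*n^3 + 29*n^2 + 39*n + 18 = (n + 3)*(n^3 + 6*n^2 + 11*n + 6) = (n + 1)*(n + 3)*(n^2 + 5*n + 6) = (n + 1)*(n + 2)*(n + 3)*(n + 3)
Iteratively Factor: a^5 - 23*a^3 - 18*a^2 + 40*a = (a)*(a^4 - 23*a^2 - 18*a + 40) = a*(a - 1)*(a^3 + a^2 - 22*a - 40) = a*(a - 1)*(a + 4)*(a^2 - 3*a - 10) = a*(a - 1)*(a + 2)*(a + 4)*(a - 5)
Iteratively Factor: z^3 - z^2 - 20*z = (z + 4)*(z^2 - 5*z) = (z - 5)*(z + 4)*(z)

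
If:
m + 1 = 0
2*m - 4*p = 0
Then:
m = -1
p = -1/2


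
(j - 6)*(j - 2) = j^2 - 8*j + 12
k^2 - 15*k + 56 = (k - 8)*(k - 7)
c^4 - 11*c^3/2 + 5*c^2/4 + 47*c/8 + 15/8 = (c - 5)*(c - 3/2)*(c + 1/2)^2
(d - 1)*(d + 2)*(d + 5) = d^3 + 6*d^2 + 3*d - 10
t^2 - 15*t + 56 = (t - 8)*(t - 7)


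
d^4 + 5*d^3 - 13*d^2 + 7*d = d*(d - 1)^2*(d + 7)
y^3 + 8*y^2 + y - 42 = (y - 2)*(y + 3)*(y + 7)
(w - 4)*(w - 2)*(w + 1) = w^3 - 5*w^2 + 2*w + 8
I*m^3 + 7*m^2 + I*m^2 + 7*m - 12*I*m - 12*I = (m - 4*I)*(m - 3*I)*(I*m + I)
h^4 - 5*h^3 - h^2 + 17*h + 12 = (h - 4)*(h - 3)*(h + 1)^2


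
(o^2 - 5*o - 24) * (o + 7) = o^3 + 2*o^2 - 59*o - 168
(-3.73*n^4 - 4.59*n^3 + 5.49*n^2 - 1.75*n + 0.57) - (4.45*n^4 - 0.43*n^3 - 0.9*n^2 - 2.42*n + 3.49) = -8.18*n^4 - 4.16*n^3 + 6.39*n^2 + 0.67*n - 2.92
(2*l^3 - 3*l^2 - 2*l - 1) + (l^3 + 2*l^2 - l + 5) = 3*l^3 - l^2 - 3*l + 4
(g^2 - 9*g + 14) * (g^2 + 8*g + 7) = g^4 - g^3 - 51*g^2 + 49*g + 98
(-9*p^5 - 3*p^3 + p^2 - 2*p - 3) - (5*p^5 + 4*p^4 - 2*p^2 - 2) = -14*p^5 - 4*p^4 - 3*p^3 + 3*p^2 - 2*p - 1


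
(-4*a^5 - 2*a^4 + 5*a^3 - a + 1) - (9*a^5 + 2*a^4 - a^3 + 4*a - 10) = -13*a^5 - 4*a^4 + 6*a^3 - 5*a + 11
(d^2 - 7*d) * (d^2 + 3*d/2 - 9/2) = d^4 - 11*d^3/2 - 15*d^2 + 63*d/2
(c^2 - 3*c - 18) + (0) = c^2 - 3*c - 18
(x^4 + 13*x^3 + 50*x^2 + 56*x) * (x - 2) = x^5 + 11*x^4 + 24*x^3 - 44*x^2 - 112*x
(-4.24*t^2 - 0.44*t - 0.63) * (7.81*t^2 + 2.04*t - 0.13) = -33.1144*t^4 - 12.086*t^3 - 5.2667*t^2 - 1.228*t + 0.0819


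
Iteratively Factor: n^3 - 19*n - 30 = (n - 5)*(n^2 + 5*n + 6) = (n - 5)*(n + 2)*(n + 3)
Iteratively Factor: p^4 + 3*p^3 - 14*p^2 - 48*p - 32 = (p + 1)*(p^3 + 2*p^2 - 16*p - 32) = (p + 1)*(p + 2)*(p^2 - 16) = (p + 1)*(p + 2)*(p + 4)*(p - 4)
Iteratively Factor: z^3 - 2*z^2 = (z - 2)*(z^2) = z*(z - 2)*(z)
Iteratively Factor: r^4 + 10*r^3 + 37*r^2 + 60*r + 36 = (r + 3)*(r^3 + 7*r^2 + 16*r + 12) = (r + 3)^2*(r^2 + 4*r + 4) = (r + 2)*(r + 3)^2*(r + 2)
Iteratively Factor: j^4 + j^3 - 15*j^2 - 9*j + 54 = (j - 2)*(j^3 + 3*j^2 - 9*j - 27) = (j - 2)*(j + 3)*(j^2 - 9) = (j - 2)*(j + 3)^2*(j - 3)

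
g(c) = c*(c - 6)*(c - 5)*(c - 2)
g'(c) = c*(c - 6)*(c - 5) + c*(c - 6)*(c - 2) + c*(c - 5)*(c - 2) + (c - 6)*(c - 5)*(c - 2) = 4*c^3 - 39*c^2 + 104*c - 60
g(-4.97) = 3788.71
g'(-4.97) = -2031.27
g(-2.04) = 466.49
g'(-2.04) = -468.42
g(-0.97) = 119.88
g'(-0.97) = -201.23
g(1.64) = -8.65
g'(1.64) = 23.31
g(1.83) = -4.11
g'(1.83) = 24.23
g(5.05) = -0.73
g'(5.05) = -14.25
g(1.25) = -16.70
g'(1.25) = 16.88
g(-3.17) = 1227.84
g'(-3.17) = -909.01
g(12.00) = 5040.00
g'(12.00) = 2484.00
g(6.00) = 0.00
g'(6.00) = 24.00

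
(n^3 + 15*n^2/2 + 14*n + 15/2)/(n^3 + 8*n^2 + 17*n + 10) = (n + 3/2)/(n + 2)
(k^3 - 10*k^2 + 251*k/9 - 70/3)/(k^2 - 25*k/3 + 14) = k - 5/3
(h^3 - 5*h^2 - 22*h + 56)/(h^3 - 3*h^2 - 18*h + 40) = (h - 7)/(h - 5)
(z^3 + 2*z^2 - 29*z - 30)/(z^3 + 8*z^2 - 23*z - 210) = (z + 1)/(z + 7)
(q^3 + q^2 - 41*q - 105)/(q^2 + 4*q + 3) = (q^2 - 2*q - 35)/(q + 1)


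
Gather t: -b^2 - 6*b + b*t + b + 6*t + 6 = -b^2 - 5*b + t*(b + 6) + 6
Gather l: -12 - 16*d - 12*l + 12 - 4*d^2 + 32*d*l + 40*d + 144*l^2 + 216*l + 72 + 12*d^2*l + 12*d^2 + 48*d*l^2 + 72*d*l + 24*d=8*d^2 + 48*d + l^2*(48*d + 144) + l*(12*d^2 + 104*d + 204) + 72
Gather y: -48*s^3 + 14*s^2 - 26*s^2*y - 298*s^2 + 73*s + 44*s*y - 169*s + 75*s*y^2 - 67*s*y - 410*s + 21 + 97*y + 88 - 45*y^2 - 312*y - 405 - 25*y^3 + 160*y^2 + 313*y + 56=-48*s^3 - 284*s^2 - 506*s - 25*y^3 + y^2*(75*s + 115) + y*(-26*s^2 - 23*s + 98) - 240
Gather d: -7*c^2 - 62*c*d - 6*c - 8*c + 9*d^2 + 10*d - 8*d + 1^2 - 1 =-7*c^2 - 14*c + 9*d^2 + d*(2 - 62*c)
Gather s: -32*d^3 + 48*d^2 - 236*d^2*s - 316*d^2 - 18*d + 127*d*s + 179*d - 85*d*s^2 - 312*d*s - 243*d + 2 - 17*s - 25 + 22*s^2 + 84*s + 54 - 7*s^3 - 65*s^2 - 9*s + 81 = -32*d^3 - 268*d^2 - 82*d - 7*s^3 + s^2*(-85*d - 43) + s*(-236*d^2 - 185*d + 58) + 112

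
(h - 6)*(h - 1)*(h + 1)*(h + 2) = h^4 - 4*h^3 - 13*h^2 + 4*h + 12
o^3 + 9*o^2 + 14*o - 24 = (o - 1)*(o + 4)*(o + 6)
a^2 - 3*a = a*(a - 3)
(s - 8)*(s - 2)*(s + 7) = s^3 - 3*s^2 - 54*s + 112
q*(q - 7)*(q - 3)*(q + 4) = q^4 - 6*q^3 - 19*q^2 + 84*q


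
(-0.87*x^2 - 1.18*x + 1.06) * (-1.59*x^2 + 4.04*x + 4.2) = 1.3833*x^4 - 1.6386*x^3 - 10.1066*x^2 - 0.6736*x + 4.452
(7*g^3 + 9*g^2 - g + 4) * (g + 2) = 7*g^4 + 23*g^3 + 17*g^2 + 2*g + 8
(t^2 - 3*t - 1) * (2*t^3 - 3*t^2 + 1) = 2*t^5 - 9*t^4 + 7*t^3 + 4*t^2 - 3*t - 1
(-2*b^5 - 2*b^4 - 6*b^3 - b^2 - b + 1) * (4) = -8*b^5 - 8*b^4 - 24*b^3 - 4*b^2 - 4*b + 4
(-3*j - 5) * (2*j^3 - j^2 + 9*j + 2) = -6*j^4 - 7*j^3 - 22*j^2 - 51*j - 10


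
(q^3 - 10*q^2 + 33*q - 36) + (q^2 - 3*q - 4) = q^3 - 9*q^2 + 30*q - 40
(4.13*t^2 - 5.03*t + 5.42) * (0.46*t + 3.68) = 1.8998*t^3 + 12.8846*t^2 - 16.0172*t + 19.9456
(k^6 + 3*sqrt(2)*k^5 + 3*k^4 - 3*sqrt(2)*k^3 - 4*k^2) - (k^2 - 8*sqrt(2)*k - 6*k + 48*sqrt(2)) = k^6 + 3*sqrt(2)*k^5 + 3*k^4 - 3*sqrt(2)*k^3 - 5*k^2 + 6*k + 8*sqrt(2)*k - 48*sqrt(2)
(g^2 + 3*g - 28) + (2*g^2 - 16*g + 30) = 3*g^2 - 13*g + 2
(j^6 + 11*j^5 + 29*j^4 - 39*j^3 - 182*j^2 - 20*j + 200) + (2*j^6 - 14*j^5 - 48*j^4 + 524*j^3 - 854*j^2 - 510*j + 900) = 3*j^6 - 3*j^5 - 19*j^4 + 485*j^3 - 1036*j^2 - 530*j + 1100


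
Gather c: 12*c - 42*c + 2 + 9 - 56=-30*c - 45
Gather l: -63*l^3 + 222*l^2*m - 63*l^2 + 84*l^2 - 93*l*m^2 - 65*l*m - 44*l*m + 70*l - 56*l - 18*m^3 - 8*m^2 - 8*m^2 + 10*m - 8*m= -63*l^3 + l^2*(222*m + 21) + l*(-93*m^2 - 109*m + 14) - 18*m^3 - 16*m^2 + 2*m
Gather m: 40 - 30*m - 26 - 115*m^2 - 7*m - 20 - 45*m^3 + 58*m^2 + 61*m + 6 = -45*m^3 - 57*m^2 + 24*m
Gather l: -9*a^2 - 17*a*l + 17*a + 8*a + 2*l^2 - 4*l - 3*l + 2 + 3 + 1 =-9*a^2 + 25*a + 2*l^2 + l*(-17*a - 7) + 6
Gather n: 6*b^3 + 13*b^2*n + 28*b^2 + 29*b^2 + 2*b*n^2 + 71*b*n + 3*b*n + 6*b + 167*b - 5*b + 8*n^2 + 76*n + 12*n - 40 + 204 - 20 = 6*b^3 + 57*b^2 + 168*b + n^2*(2*b + 8) + n*(13*b^2 + 74*b + 88) + 144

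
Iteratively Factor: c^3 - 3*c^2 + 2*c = (c)*(c^2 - 3*c + 2) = c*(c - 1)*(c - 2)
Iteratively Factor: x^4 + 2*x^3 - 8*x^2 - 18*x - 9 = (x + 1)*(x^3 + x^2 - 9*x - 9) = (x + 1)*(x + 3)*(x^2 - 2*x - 3) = (x + 1)^2*(x + 3)*(x - 3)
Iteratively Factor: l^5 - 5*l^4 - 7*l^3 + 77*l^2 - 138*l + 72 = (l + 4)*(l^4 - 9*l^3 + 29*l^2 - 39*l + 18) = (l - 3)*(l + 4)*(l^3 - 6*l^2 + 11*l - 6) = (l - 3)*(l - 1)*(l + 4)*(l^2 - 5*l + 6) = (l - 3)*(l - 2)*(l - 1)*(l + 4)*(l - 3)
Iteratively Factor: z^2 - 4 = (z + 2)*(z - 2)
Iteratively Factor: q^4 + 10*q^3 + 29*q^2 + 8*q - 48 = (q + 4)*(q^3 + 6*q^2 + 5*q - 12) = (q + 4)^2*(q^2 + 2*q - 3) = (q - 1)*(q + 4)^2*(q + 3)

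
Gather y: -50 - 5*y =-5*y - 50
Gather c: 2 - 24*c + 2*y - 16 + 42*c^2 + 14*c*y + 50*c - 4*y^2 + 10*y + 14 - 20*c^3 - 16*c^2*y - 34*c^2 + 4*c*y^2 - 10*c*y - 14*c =-20*c^3 + c^2*(8 - 16*y) + c*(4*y^2 + 4*y + 12) - 4*y^2 + 12*y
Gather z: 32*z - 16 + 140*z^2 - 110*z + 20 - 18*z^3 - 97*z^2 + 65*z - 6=-18*z^3 + 43*z^2 - 13*z - 2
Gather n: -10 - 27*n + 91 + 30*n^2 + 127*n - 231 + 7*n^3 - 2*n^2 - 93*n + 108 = 7*n^3 + 28*n^2 + 7*n - 42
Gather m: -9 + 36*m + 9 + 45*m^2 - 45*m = 45*m^2 - 9*m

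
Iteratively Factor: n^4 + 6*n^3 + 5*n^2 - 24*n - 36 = (n + 3)*(n^3 + 3*n^2 - 4*n - 12) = (n - 2)*(n + 3)*(n^2 + 5*n + 6) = (n - 2)*(n + 3)^2*(n + 2)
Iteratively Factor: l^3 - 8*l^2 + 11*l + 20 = (l - 4)*(l^2 - 4*l - 5) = (l - 4)*(l + 1)*(l - 5)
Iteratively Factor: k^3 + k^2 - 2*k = (k + 2)*(k^2 - k) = k*(k + 2)*(k - 1)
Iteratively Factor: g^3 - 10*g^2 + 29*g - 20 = (g - 5)*(g^2 - 5*g + 4) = (g - 5)*(g - 4)*(g - 1)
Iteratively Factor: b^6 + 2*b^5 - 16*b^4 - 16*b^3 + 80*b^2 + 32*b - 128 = (b + 2)*(b^5 - 16*b^3 + 16*b^2 + 48*b - 64) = (b - 2)*(b + 2)*(b^4 + 2*b^3 - 12*b^2 - 8*b + 32) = (b - 2)*(b + 2)*(b + 4)*(b^3 - 2*b^2 - 4*b + 8) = (b - 2)^2*(b + 2)*(b + 4)*(b^2 - 4) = (b - 2)^3*(b + 2)*(b + 4)*(b + 2)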